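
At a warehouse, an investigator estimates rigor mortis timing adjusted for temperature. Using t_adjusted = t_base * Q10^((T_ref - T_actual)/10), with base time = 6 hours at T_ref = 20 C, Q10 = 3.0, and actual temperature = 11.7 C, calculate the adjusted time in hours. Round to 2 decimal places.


Rigor mortis time adjustment:
Exponent = (T_ref - T_actual) / 10 = (20 - 11.7) / 10 = 0.83
Q10 factor = 3.0^0.83 = 2.48892
t_adjusted = 6 * 2.48892 = 14.93 hours

14.93


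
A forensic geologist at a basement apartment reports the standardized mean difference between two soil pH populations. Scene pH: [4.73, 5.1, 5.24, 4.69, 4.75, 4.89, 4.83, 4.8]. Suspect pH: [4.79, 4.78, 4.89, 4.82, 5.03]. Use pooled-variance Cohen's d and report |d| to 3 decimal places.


Pooled-variance Cohen's d for soil pH comparison:
Scene mean = 39.03 / 8 = 4.87875
Suspect mean = 24.31 / 5 = 4.862
Scene sample variance s_s^2 = 0.037498
Suspect sample variance s_c^2 = 0.01067
Pooled variance = ((n_s-1)*s_s^2 + (n_c-1)*s_c^2) / (n_s + n_c - 2) = 0.027742
Pooled SD = sqrt(0.027742) = 0.166559
Mean difference = 0.01675
|d| = |0.01675| / 0.166559 = 0.101

0.101


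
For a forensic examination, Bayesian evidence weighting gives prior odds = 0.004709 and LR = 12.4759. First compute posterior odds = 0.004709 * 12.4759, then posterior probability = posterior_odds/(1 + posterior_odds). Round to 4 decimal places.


Bayesian evidence evaluation:
Posterior odds = prior_odds * LR = 0.004709 * 12.4759 = 0.05874901
Posterior probability = posterior_odds / (1 + posterior_odds)
= 0.05874901 / (1 + 0.05874901)
= 0.05874901 / 1.05874901
= 0.0555

0.0555


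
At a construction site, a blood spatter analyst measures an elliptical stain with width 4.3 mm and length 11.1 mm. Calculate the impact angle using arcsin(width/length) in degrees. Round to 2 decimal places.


Blood spatter impact angle calculation:
width / length = 4.3 / 11.1 = 0.387387
angle = arcsin(0.387387)
angle = 22.79 degrees

22.79


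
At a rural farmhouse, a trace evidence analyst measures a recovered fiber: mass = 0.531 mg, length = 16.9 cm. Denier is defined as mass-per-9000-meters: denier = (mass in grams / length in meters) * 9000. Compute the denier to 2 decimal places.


Denier calculation:
Mass in grams = 0.531 mg / 1000 = 0.000531 g
Length in meters = 16.9 cm / 100 = 0.169 m
Linear density = mass / length = 0.000531 / 0.169 = 0.00314201 g/m
Denier = (g/m) * 9000 = 0.00314201 * 9000 = 28.28

28.28


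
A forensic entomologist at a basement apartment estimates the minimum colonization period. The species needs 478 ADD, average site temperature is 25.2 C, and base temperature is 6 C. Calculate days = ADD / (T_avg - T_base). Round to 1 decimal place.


Insect development time:
Effective temperature = avg_temp - T_base = 25.2 - 6 = 19.2 C
Days = ADD / effective_temp = 478 / 19.2 = 24.9 days

24.9


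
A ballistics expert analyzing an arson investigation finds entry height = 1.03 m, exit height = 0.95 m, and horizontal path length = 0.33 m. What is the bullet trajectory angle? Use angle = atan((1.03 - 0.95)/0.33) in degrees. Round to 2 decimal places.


Bullet trajectory angle:
Height difference = 1.03 - 0.95 = 0.08 m
angle = atan(0.08 / 0.33)
angle = atan(0.242424)
angle = 13.63 degrees

13.63


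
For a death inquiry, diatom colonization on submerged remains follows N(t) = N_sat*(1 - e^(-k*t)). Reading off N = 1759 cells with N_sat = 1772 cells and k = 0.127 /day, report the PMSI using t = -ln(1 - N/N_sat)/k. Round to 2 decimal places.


PMSI from diatom colonization curve:
N / N_sat = 1759 / 1772 = 0.992664
1 - N/N_sat = 0.007336
ln(1 - N/N_sat) = -4.914962
t = -ln(1 - N/N_sat) / k = -(-4.914962) / 0.127 = 38.70 days

38.70


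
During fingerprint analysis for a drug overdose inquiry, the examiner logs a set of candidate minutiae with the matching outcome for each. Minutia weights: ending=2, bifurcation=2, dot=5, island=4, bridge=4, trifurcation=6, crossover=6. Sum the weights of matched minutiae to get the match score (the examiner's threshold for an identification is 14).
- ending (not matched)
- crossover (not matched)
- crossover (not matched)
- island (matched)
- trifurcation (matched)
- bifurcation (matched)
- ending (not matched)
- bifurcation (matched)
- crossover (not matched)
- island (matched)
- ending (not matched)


Weighted minutiae match score:
  ending: not matched, +0
  crossover: not matched, +0
  crossover: not matched, +0
  island: matched, +4 (running total 4)
  trifurcation: matched, +6 (running total 10)
  bifurcation: matched, +2 (running total 12)
  ending: not matched, +0
  bifurcation: matched, +2 (running total 14)
  crossover: not matched, +0
  island: matched, +4 (running total 18)
  ending: not matched, +0
Total score = 18
Threshold = 14; verdict = identification

18


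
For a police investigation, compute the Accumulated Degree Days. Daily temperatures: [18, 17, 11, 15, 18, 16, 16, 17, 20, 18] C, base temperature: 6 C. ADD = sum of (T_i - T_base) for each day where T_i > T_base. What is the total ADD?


Computing ADD day by day:
Day 1: max(0, 18 - 6) = 12
Day 2: max(0, 17 - 6) = 11
Day 3: max(0, 11 - 6) = 5
Day 4: max(0, 15 - 6) = 9
Day 5: max(0, 18 - 6) = 12
Day 6: max(0, 16 - 6) = 10
Day 7: max(0, 16 - 6) = 10
Day 8: max(0, 17 - 6) = 11
Day 9: max(0, 20 - 6) = 14
Day 10: max(0, 18 - 6) = 12
Total ADD = 106

106


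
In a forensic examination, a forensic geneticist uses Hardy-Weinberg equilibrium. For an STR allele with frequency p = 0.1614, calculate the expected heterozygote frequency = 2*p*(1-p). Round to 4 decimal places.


Hardy-Weinberg heterozygote frequency:
q = 1 - p = 1 - 0.1614 = 0.8386
2pq = 2 * 0.1614 * 0.8386 = 0.2707

0.2707


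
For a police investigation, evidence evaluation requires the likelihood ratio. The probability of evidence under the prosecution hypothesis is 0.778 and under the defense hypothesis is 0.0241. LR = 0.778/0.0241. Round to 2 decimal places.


Likelihood ratio calculation:
LR = P(E|Hp) / P(E|Hd)
LR = 0.778 / 0.0241
LR = 32.28

32.28


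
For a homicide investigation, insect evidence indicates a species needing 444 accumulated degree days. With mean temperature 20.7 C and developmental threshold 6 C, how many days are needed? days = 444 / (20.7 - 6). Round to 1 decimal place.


Insect development time:
Effective temperature = avg_temp - T_base = 20.7 - 6 = 14.7 C
Days = ADD / effective_temp = 444 / 14.7 = 30.2 days

30.2


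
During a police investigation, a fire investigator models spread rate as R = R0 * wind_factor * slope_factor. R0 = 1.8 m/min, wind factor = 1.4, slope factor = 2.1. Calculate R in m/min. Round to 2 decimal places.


Fire spread rate calculation:
R = R0 * wind_factor * slope_factor
= 1.8 * 1.4 * 2.1
= 2.52 * 2.1
= 5.29 m/min

5.29


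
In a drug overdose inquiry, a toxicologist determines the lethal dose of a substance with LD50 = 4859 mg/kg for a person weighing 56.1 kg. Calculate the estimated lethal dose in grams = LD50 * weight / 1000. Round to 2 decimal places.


Lethal dose calculation:
Lethal dose = LD50 * body_weight / 1000
= 4859 * 56.1 / 1000
= 272589.9 / 1000
= 272.59 g

272.59


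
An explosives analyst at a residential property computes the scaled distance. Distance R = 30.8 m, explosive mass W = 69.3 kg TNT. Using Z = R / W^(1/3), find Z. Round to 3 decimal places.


Scaled distance calculation:
W^(1/3) = 69.3^(1/3) = 4.107502
Z = R / W^(1/3) = 30.8 / 4.107502
Z = 7.498 m/kg^(1/3)

7.498


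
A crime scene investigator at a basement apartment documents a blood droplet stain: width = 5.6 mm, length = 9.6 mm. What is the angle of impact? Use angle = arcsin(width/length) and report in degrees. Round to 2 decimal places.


Blood spatter impact angle calculation:
width / length = 5.6 / 9.6 = 0.583333
angle = arcsin(0.583333)
angle = 35.69 degrees

35.69


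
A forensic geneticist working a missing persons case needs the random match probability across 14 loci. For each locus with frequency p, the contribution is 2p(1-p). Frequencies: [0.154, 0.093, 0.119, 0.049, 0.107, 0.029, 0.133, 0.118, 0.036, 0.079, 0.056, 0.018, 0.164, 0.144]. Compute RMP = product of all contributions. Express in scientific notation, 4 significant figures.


Computing RMP for 14 loci:
Locus 1: 2 * 0.154 * 0.846 = 0.260568
Locus 2: 2 * 0.093 * 0.907 = 0.168702
Locus 3: 2 * 0.119 * 0.881 = 0.209678
Locus 4: 2 * 0.049 * 0.951 = 0.093198
Locus 5: 2 * 0.107 * 0.893 = 0.191102
Locus 6: 2 * 0.029 * 0.971 = 0.056318
Locus 7: 2 * 0.133 * 0.867 = 0.230622
Locus 8: 2 * 0.118 * 0.882 = 0.208152
Locus 9: 2 * 0.036 * 0.964 = 0.069408
Locus 10: 2 * 0.079 * 0.921 = 0.145518
Locus 11: 2 * 0.056 * 0.944 = 0.105728
Locus 12: 2 * 0.018 * 0.982 = 0.035352
Locus 13: 2 * 0.164 * 0.836 = 0.274208
Locus 14: 2 * 0.144 * 0.856 = 0.246528
RMP = 1.133e-12

1.133e-12


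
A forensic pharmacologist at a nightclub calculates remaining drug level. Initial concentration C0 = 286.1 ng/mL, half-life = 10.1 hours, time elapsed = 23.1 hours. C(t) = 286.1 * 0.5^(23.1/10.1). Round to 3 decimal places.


Drug concentration decay:
Number of half-lives = t / t_half = 23.1 / 10.1 = 2.287129
Decay factor = 0.5^2.287129 = 0.20488283
C(t) = 286.1 * 0.20488283 = 58.617 ng/mL

58.617


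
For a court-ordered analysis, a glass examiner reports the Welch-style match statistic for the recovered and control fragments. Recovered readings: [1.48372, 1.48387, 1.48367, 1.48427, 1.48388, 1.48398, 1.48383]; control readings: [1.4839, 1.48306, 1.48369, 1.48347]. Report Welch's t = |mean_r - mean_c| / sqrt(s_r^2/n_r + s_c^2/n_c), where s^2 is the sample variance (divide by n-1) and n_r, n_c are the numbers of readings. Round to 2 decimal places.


Welch's t-criterion for glass RI comparison:
Recovered mean = sum / n_r = 10.38722 / 7 = 1.4838886
Control mean = sum / n_c = 5.93412 / 4 = 1.48353
Recovered sample variance s_r^2 = 3.8981e-08
Control sample variance s_c^2 = 1.29e-07
Welch SE (unpooled) = sqrt(s_r^2/n_r + s_c^2/n_c) = sqrt(5.56871e-09 + 3.225e-08) = sqrt(3.78187e-08) = 0.00019447
|mean_r - mean_c| = 0.000358571
t = 0.000358571 / 0.00019447 = 1.84

1.84


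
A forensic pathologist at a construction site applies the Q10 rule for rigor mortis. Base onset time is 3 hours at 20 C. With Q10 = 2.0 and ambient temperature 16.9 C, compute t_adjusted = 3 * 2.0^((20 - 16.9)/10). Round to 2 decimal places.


Rigor mortis time adjustment:
Exponent = (T_ref - T_actual) / 10 = (20 - 16.9) / 10 = 0.31
Q10 factor = 2.0^0.31 = 1.23971
t_adjusted = 3 * 1.23971 = 3.72 hours

3.72


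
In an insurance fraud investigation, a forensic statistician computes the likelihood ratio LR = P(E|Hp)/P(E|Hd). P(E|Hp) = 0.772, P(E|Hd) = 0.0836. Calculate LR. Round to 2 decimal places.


Likelihood ratio calculation:
LR = P(E|Hp) / P(E|Hd)
LR = 0.772 / 0.0836
LR = 9.23

9.23


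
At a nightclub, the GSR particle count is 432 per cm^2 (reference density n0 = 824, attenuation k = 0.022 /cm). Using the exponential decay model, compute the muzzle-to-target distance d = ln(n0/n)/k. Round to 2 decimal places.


GSR distance calculation:
n0/n = 824 / 432 = 1.907407
ln(n0/n) = 0.645745
d = 0.645745 / 0.022 = 29.35 cm

29.35


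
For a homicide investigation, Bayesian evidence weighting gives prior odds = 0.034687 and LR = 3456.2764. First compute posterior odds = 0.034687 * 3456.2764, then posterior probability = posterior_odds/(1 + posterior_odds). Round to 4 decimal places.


Bayesian evidence evaluation:
Posterior odds = prior_odds * LR = 0.034687 * 3456.2764 = 119.8879
Posterior probability = posterior_odds / (1 + posterior_odds)
= 119.8879 / (1 + 119.8879)
= 119.8879 / 120.8879
= 0.9917

0.9917


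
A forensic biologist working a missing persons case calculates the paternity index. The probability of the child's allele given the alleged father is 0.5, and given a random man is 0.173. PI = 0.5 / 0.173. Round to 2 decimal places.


Paternity Index calculation:
PI = P(allele|father) / P(allele|random)
PI = 0.5 / 0.173
PI = 2.89

2.89


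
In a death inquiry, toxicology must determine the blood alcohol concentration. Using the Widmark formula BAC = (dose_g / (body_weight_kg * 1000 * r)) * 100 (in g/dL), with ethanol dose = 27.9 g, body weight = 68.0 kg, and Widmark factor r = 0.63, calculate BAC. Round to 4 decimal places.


Applying the Widmark formula:
BAC = (dose_g / (body_wt * 1000 * r)) * 100
Denominator = 68.0 * 1000 * 0.63 = 42840
BAC = (27.9 / 42840) * 100
BAC = 0.0651 g/dL

0.0651


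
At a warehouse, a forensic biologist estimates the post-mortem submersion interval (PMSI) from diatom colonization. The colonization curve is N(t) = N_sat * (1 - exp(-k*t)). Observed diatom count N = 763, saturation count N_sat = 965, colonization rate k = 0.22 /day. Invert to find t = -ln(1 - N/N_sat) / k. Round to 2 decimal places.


PMSI from diatom colonization curve:
N / N_sat = 763 / 965 = 0.790674
1 - N/N_sat = 0.209326
ln(1 - N/N_sat) = -1.563862
t = -ln(1 - N/N_sat) / k = -(-1.563862) / 0.22 = 7.11 days

7.11


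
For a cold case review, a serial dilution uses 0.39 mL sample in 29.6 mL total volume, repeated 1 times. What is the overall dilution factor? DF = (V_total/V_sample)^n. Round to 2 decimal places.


Dilution factor calculation:
Single dilution = V_total / V_sample = 29.6 / 0.39 ≈ 75.897436
Number of dilutions = 1
Total DF = (29.6 / 0.39)^1 (full precision, rounded at the end) = 75.90

75.90


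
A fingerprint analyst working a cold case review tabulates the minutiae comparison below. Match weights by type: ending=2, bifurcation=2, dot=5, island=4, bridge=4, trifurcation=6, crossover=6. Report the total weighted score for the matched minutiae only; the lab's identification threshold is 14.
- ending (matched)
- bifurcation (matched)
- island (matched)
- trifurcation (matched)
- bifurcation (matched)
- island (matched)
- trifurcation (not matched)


Weighted minutiae match score:
  ending: matched, +2 (running total 2)
  bifurcation: matched, +2 (running total 4)
  island: matched, +4 (running total 8)
  trifurcation: matched, +6 (running total 14)
  bifurcation: matched, +2 (running total 16)
  island: matched, +4 (running total 20)
  trifurcation: not matched, +0
Total score = 20
Threshold = 14; verdict = identification

20


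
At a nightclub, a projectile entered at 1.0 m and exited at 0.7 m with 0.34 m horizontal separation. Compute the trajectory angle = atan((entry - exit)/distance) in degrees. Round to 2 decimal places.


Bullet trajectory angle:
Height difference = 1.0 - 0.7 = 0.3 m
angle = atan(0.3 / 0.34)
angle = atan(0.882353)
angle = 41.42 degrees

41.42


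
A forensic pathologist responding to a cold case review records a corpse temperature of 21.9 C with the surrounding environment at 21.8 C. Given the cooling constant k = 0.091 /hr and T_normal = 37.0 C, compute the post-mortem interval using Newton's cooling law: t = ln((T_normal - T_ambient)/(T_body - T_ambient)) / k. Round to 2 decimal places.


Using Newton's law of cooling:
t = ln((T_normal - T_ambient) / (T_body - T_ambient)) / k
T_normal - T_ambient = 15.2
T_body - T_ambient = 0.1
Ratio = 152
ln(ratio) = 5.023881
t = 5.023881 / 0.091 = 55.21 hours

55.21


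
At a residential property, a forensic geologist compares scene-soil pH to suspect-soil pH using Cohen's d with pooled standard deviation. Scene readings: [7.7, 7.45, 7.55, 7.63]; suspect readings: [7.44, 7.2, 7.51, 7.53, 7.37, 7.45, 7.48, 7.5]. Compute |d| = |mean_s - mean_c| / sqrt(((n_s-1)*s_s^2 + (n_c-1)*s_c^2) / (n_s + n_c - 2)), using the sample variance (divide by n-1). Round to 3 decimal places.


Pooled-variance Cohen's d for soil pH comparison:
Scene mean = 30.33 / 4 = 7.5825
Suspect mean = 59.48 / 8 = 7.435
Scene sample variance s_s^2 = 0.011558
Suspect sample variance s_c^2 = 0.011514
Pooled variance = ((n_s-1)*s_s^2 + (n_c-1)*s_c^2) / (n_s + n_c - 2) = 0.011527
Pooled SD = sqrt(0.011527) = 0.107364
Mean difference = 0.1475
|d| = |0.1475| / 0.107364 = 1.374

1.374


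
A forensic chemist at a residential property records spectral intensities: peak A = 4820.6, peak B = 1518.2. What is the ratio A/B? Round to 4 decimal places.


Spectral peak ratio:
Peak A = 4820.6 counts
Peak B = 1518.2 counts
Ratio = 4820.6 / 1518.2 = 3.1752

3.1752


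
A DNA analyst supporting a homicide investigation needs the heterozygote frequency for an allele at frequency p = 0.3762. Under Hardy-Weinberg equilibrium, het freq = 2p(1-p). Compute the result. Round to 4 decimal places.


Hardy-Weinberg heterozygote frequency:
q = 1 - p = 1 - 0.3762 = 0.6238
2pq = 2 * 0.3762 * 0.6238 = 0.4693

0.4693


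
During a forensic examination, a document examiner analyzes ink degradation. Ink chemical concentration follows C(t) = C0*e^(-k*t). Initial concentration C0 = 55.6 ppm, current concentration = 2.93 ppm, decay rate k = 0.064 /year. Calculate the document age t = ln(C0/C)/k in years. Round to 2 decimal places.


Document age estimation:
C0/C = 55.6 / 2.93 = 18.976109
ln(C0/C) = 2.943181
t = 2.943181 / 0.064 = 45.99 years

45.99


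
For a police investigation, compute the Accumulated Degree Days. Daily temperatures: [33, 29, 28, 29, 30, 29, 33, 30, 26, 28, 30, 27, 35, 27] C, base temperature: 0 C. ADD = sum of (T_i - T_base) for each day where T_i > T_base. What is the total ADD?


Computing ADD day by day:
Day 1: max(0, 33 - 0) = 33
Day 2: max(0, 29 - 0) = 29
Day 3: max(0, 28 - 0) = 28
Day 4: max(0, 29 - 0) = 29
Day 5: max(0, 30 - 0) = 30
Day 6: max(0, 29 - 0) = 29
Day 7: max(0, 33 - 0) = 33
Day 8: max(0, 30 - 0) = 30
Day 9: max(0, 26 - 0) = 26
Day 10: max(0, 28 - 0) = 28
Day 11: max(0, 30 - 0) = 30
Day 12: max(0, 27 - 0) = 27
Day 13: max(0, 35 - 0) = 35
Day 14: max(0, 27 - 0) = 27
Total ADD = 414

414


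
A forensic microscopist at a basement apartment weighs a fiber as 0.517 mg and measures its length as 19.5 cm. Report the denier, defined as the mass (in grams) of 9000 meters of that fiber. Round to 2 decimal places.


Denier calculation:
Mass in grams = 0.517 mg / 1000 = 0.000517 g
Length in meters = 19.5 cm / 100 = 0.195 m
Linear density = mass / length = 0.000517 / 0.195 = 0.00265128 g/m
Denier = (g/m) * 9000 = 0.00265128 * 9000 = 23.86

23.86


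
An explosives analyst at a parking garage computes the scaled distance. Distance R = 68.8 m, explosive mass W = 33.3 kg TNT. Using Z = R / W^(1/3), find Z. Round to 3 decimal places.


Scaled distance calculation:
W^(1/3) = 33.3^(1/3) = 3.217225
Z = R / W^(1/3) = 68.8 / 3.217225
Z = 21.385 m/kg^(1/3)

21.385


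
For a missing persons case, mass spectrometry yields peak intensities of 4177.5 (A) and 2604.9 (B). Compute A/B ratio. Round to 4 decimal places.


Spectral peak ratio:
Peak A = 4177.5 counts
Peak B = 2604.9 counts
Ratio = 4177.5 / 2604.9 = 1.6037

1.6037


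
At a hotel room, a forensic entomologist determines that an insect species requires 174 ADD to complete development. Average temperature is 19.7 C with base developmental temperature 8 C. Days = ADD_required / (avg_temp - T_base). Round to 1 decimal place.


Insect development time:
Effective temperature = avg_temp - T_base = 19.7 - 8 = 11.7 C
Days = ADD / effective_temp = 174 / 11.7 = 14.9 days

14.9


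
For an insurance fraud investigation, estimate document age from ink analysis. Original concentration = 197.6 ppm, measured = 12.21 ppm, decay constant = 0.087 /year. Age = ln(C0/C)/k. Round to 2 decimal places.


Document age estimation:
C0/C = 197.6 / 12.21 = 16.183456
ln(C0/C) = 2.783989
t = 2.783989 / 0.087 = 32.00 years

32.00


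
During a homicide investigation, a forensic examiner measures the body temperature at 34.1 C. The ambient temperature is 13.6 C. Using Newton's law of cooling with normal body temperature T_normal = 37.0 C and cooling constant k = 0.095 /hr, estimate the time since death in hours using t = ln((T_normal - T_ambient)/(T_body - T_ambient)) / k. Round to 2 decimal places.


Using Newton's law of cooling:
t = ln((T_normal - T_ambient) / (T_body - T_ambient)) / k
T_normal - T_ambient = 23.4
T_body - T_ambient = 20.5
Ratio = 1.141463
ln(ratio) = 0.132311
t = 0.132311 / 0.095 = 1.39 hours

1.39


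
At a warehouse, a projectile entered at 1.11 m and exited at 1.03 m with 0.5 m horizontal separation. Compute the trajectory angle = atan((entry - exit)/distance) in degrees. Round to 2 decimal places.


Bullet trajectory angle:
Height difference = 1.11 - 1.03 = 0.08 m
angle = atan(0.08 / 0.5)
angle = atan(0.16)
angle = 9.09 degrees

9.09


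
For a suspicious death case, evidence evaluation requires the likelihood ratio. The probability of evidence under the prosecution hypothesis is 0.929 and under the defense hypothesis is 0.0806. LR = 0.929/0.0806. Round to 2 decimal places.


Likelihood ratio calculation:
LR = P(E|Hp) / P(E|Hd)
LR = 0.929 / 0.0806
LR = 11.53

11.53


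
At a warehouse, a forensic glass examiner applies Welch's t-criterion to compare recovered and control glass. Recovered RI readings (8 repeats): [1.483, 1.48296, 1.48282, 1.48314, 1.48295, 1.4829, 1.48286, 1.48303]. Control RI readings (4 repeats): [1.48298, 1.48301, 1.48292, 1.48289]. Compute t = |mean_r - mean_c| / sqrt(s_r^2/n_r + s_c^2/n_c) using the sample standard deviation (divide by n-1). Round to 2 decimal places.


Welch's t-criterion for glass RI comparison:
Recovered mean = sum / n_r = 11.86366 / 8 = 1.4829575
Control mean = sum / n_c = 5.9318 / 4 = 1.48295
Recovered sample variance s_r^2 = 1.03071e-08
Control sample variance s_c^2 = 3e-09
Welch SE (unpooled) = sqrt(s_r^2/n_r + s_c^2/n_c) = sqrt(1.28839e-09 + 7.5e-10) = sqrt(2.03839e-09) = 4.51485e-05
|mean_r - mean_c| = 7.5e-06
t = 7.5e-06 / 4.51485e-05 = 0.17

0.17


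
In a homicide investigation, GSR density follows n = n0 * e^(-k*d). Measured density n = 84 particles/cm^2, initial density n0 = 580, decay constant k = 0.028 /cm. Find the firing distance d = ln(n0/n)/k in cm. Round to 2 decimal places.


GSR distance calculation:
n0/n = 580 / 84 = 6.904762
ln(n0/n) = 1.932211
d = 1.932211 / 0.028 = 69.01 cm

69.01


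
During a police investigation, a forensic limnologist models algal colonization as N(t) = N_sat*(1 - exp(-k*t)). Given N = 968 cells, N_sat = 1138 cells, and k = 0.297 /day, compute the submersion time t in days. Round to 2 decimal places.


PMSI from diatom colonization curve:
N / N_sat = 968 / 1138 = 0.850615
1 - N/N_sat = 0.149385
ln(1 - N/N_sat) = -1.901228
t = -ln(1 - N/N_sat) / k = -(-1.901228) / 0.297 = 6.40 days

6.40


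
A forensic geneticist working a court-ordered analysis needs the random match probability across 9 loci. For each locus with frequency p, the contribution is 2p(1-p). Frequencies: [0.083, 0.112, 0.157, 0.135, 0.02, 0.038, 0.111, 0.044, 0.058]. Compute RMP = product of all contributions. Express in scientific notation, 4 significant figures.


Computing RMP for 9 loci:
Locus 1: 2 * 0.083 * 0.917 = 0.152222
Locus 2: 2 * 0.112 * 0.888 = 0.198912
Locus 3: 2 * 0.157 * 0.843 = 0.264702
Locus 4: 2 * 0.135 * 0.865 = 0.23355
Locus 5: 2 * 0.02 * 0.98 = 0.0392
Locus 6: 2 * 0.038 * 0.962 = 0.073112
Locus 7: 2 * 0.111 * 0.889 = 0.197358
Locus 8: 2 * 0.044 * 0.956 = 0.084128
Locus 9: 2 * 0.058 * 0.942 = 0.109272
RMP = 9.733e-09

9.733e-09


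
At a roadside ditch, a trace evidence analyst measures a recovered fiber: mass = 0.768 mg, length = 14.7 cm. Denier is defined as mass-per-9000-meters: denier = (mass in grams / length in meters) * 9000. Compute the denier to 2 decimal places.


Denier calculation:
Mass in grams = 0.768 mg / 1000 = 0.000768 g
Length in meters = 14.7 cm / 100 = 0.147 m
Linear density = mass / length = 0.000768 / 0.147 = 0.00522449 g/m
Denier = (g/m) * 9000 = 0.00522449 * 9000 = 47.02

47.02


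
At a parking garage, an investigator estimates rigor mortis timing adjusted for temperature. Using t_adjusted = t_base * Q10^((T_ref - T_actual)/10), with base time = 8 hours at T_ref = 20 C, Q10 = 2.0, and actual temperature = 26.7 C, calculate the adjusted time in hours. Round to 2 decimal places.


Rigor mortis time adjustment:
Exponent = (T_ref - T_actual) / 10 = (20 - 26.7) / 10 = -0.67
Q10 factor = 2.0^-0.67 = 0.62851
t_adjusted = 8 * 0.62851 = 5.03 hours

5.03


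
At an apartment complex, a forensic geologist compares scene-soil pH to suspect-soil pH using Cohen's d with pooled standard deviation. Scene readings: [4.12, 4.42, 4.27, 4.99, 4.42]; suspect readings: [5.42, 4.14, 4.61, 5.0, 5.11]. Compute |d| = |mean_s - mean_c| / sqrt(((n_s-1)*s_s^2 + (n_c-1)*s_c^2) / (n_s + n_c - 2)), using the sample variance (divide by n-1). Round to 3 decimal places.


Pooled-variance Cohen's d for soil pH comparison:
Scene mean = 22.22 / 5 = 4.444
Suspect mean = 24.28 / 5 = 4.856
Scene sample variance s_s^2 = 0.10863
Suspect sample variance s_c^2 = 0.24413
Pooled variance = ((n_s-1)*s_s^2 + (n_c-1)*s_c^2) / (n_s + n_c - 2) = 0.17638
Pooled SD = sqrt(0.17638) = 0.419976
Mean difference = -0.412
|d| = |-0.412| / 0.419976 = 0.981

0.981


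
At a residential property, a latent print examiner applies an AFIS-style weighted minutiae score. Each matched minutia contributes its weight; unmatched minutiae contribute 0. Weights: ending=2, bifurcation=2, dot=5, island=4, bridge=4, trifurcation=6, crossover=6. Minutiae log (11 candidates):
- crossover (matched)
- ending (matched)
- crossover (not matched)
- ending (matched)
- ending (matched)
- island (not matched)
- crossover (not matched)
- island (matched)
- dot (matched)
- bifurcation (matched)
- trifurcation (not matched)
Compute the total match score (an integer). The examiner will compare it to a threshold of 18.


Weighted minutiae match score:
  crossover: matched, +6 (running total 6)
  ending: matched, +2 (running total 8)
  crossover: not matched, +0
  ending: matched, +2 (running total 10)
  ending: matched, +2 (running total 12)
  island: not matched, +0
  crossover: not matched, +0
  island: matched, +4 (running total 16)
  dot: matched, +5 (running total 21)
  bifurcation: matched, +2 (running total 23)
  trifurcation: not matched, +0
Total score = 23
Threshold = 18; verdict = identification

23


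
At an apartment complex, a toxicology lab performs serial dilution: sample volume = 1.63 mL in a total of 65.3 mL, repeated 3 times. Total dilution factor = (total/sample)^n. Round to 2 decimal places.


Dilution factor calculation:
Single dilution = V_total / V_sample = 65.3 / 1.63 ≈ 40.06135
Number of dilutions = 3
Total DF = (65.3 / 1.63)^3 (full precision, rounded at the end) = 64294.93

64294.93


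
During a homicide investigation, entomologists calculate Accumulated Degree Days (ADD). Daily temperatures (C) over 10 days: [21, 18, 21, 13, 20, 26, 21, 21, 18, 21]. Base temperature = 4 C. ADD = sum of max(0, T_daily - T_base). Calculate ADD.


Computing ADD day by day:
Day 1: max(0, 21 - 4) = 17
Day 2: max(0, 18 - 4) = 14
Day 3: max(0, 21 - 4) = 17
Day 4: max(0, 13 - 4) = 9
Day 5: max(0, 20 - 4) = 16
Day 6: max(0, 26 - 4) = 22
Day 7: max(0, 21 - 4) = 17
Day 8: max(0, 21 - 4) = 17
Day 9: max(0, 18 - 4) = 14
Day 10: max(0, 21 - 4) = 17
Total ADD = 160

160


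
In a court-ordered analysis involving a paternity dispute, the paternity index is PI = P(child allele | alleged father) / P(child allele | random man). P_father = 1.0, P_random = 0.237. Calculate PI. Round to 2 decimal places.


Paternity Index calculation:
PI = P(allele|father) / P(allele|random)
PI = 1.0 / 0.237
PI = 4.22

4.22


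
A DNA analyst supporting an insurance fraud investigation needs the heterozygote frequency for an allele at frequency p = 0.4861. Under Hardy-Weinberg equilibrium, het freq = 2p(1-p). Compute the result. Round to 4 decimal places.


Hardy-Weinberg heterozygote frequency:
q = 1 - p = 1 - 0.4861 = 0.5139
2pq = 2 * 0.4861 * 0.5139 = 0.4996

0.4996


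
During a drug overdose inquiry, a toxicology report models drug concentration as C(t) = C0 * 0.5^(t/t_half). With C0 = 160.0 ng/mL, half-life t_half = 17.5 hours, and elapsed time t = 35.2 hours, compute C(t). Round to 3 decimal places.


Drug concentration decay:
Number of half-lives = t / t_half = 35.2 / 17.5 = 2.011429
Decay factor = 0.5^2.011429 = 0.24802733
C(t) = 160.0 * 0.24802733 = 39.684 ng/mL

39.684


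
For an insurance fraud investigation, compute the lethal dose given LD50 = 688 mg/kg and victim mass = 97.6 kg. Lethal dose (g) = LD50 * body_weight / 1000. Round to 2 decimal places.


Lethal dose calculation:
Lethal dose = LD50 * body_weight / 1000
= 688 * 97.6 / 1000
= 67148.8 / 1000
= 67.15 g

67.15


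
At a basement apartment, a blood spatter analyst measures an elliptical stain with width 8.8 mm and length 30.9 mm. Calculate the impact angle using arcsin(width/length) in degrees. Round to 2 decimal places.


Blood spatter impact angle calculation:
width / length = 8.8 / 30.9 = 0.28479
angle = arcsin(0.28479)
angle = 16.55 degrees

16.55


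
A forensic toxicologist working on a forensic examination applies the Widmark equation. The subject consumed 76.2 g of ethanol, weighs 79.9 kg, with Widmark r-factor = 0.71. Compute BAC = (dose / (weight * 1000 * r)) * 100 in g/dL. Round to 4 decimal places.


Applying the Widmark formula:
BAC = (dose_g / (body_wt * 1000 * r)) * 100
Denominator = 79.9 * 1000 * 0.71 = 56729
BAC = (76.2 / 56729) * 100
BAC = 0.1343 g/dL

0.1343


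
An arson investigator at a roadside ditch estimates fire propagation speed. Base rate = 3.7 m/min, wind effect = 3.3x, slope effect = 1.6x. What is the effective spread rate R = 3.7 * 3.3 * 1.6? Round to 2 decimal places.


Fire spread rate calculation:
R = R0 * wind_factor * slope_factor
= 3.7 * 3.3 * 1.6
= 12.21 * 1.6
= 19.54 m/min

19.54


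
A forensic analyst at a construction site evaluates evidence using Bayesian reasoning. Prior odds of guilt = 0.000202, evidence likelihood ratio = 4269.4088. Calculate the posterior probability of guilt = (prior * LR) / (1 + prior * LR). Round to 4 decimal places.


Bayesian evidence evaluation:
Posterior odds = prior_odds * LR = 0.000202 * 4269.4088 = 0.8624206
Posterior probability = posterior_odds / (1 + posterior_odds)
= 0.8624206 / (1 + 0.8624206)
= 0.8624206 / 1.8624206
= 0.4631

0.4631


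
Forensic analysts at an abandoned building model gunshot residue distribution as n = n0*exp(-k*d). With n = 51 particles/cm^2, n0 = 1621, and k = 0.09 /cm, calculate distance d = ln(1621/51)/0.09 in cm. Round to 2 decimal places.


GSR distance calculation:
n0/n = 1621 / 51 = 31.784314
ln(n0/n) = 3.458973
d = 3.458973 / 0.09 = 38.43 cm

38.43


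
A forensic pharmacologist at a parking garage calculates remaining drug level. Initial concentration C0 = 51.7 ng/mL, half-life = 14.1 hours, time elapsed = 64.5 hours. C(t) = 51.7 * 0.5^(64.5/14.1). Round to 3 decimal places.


Drug concentration decay:
Number of half-lives = t / t_half = 64.5 / 14.1 = 4.574468
Decay factor = 0.5^4.574468 = 0.04197086
C(t) = 51.7 * 0.04197086 = 2.170 ng/mL

2.170


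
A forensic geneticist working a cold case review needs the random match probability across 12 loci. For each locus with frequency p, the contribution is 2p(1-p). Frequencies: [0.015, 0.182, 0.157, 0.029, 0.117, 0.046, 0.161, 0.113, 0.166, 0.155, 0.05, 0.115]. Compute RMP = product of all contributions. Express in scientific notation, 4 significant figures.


Computing RMP for 12 loci:
Locus 1: 2 * 0.015 * 0.985 = 0.02955
Locus 2: 2 * 0.182 * 0.818 = 0.297752
Locus 3: 2 * 0.157 * 0.843 = 0.264702
Locus 4: 2 * 0.029 * 0.971 = 0.056318
Locus 5: 2 * 0.117 * 0.883 = 0.206622
Locus 6: 2 * 0.046 * 0.954 = 0.087768
Locus 7: 2 * 0.161 * 0.839 = 0.270158
Locus 8: 2 * 0.113 * 0.887 = 0.200462
Locus 9: 2 * 0.166 * 0.834 = 0.276888
Locus 10: 2 * 0.155 * 0.845 = 0.26195
Locus 11: 2 * 0.05 * 0.95 = 0.095
Locus 12: 2 * 0.115 * 0.885 = 0.20355
RMP = 1.807e-10

1.807e-10


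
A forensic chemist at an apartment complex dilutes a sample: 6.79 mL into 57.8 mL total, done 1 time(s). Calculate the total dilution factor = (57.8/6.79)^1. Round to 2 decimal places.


Dilution factor calculation:
Single dilution = V_total / V_sample = 57.8 / 6.79 ≈ 8.512518
Number of dilutions = 1
Total DF = (57.8 / 6.79)^1 (full precision, rounded at the end) = 8.51

8.51


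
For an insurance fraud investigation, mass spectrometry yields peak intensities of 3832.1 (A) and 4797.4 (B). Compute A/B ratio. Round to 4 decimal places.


Spectral peak ratio:
Peak A = 3832.1 counts
Peak B = 4797.4 counts
Ratio = 3832.1 / 4797.4 = 0.7988

0.7988


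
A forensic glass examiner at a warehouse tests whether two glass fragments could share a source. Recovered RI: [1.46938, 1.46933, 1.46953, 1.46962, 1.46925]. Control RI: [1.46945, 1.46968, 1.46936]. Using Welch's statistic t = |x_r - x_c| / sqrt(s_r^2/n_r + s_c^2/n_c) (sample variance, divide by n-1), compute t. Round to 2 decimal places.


Welch's t-criterion for glass RI comparison:
Recovered mean = sum / n_r = 7.34711 / 5 = 1.469422
Control mean = sum / n_c = 4.40849 / 3 = 1.4694967
Recovered sample variance s_r^2 = 2.267e-08
Control sample variance s_c^2 = 2.72333e-08
Welch SE (unpooled) = sqrt(s_r^2/n_r + s_c^2/n_c) = sqrt(4.534e-09 + 9.07778e-09) = sqrt(1.36118e-08) = 0.00011667
|mean_r - mean_c| = 7.46667e-05
t = 7.46667e-05 / 0.00011667 = 0.64

0.64


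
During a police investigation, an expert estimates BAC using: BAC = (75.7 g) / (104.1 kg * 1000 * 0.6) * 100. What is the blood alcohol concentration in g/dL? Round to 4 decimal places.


Applying the Widmark formula:
BAC = (dose_g / (body_wt * 1000 * r)) * 100
Denominator = 104.1 * 1000 * 0.6 = 62460
BAC = (75.7 / 62460) * 100
BAC = 0.1212 g/dL

0.1212


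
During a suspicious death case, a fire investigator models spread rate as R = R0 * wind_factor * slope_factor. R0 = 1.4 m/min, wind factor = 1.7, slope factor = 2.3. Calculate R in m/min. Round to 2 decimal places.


Fire spread rate calculation:
R = R0 * wind_factor * slope_factor
= 1.4 * 1.7 * 2.3
= 2.38 * 2.3
= 5.47 m/min

5.47


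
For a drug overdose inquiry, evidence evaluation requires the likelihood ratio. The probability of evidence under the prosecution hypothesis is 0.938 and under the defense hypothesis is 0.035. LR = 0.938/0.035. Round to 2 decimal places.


Likelihood ratio calculation:
LR = P(E|Hp) / P(E|Hd)
LR = 0.938 / 0.035
LR = 26.80

26.80


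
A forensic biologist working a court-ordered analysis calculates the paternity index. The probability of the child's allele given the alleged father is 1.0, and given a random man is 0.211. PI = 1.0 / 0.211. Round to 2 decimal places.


Paternity Index calculation:
PI = P(allele|father) / P(allele|random)
PI = 1.0 / 0.211
PI = 4.74

4.74


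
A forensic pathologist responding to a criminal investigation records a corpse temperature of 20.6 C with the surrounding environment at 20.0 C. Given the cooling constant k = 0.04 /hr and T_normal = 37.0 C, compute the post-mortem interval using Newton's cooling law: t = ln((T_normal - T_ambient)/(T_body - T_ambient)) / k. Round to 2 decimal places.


Using Newton's law of cooling:
t = ln((T_normal - T_ambient) / (T_body - T_ambient)) / k
T_normal - T_ambient = 17.0
T_body - T_ambient = 0.6
Ratio = 28.333333
ln(ratio) = 3.344039
t = 3.344039 / 0.04 = 83.60 hours

83.60


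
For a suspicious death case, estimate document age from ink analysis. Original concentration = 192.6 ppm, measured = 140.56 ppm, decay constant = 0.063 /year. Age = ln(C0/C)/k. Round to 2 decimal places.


Document age estimation:
C0/C = 192.6 / 140.56 = 1.370233
ln(C0/C) = 0.314981
t = 0.314981 / 0.063 = 5.00 years

5.00


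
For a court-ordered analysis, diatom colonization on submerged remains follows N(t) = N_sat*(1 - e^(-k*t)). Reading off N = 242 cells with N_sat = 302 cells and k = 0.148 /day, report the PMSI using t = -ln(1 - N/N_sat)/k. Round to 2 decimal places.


PMSI from diatom colonization curve:
N / N_sat = 242 / 302 = 0.801325
1 - N/N_sat = 0.198675
ln(1 - N/N_sat) = -1.616085
t = -ln(1 - N/N_sat) / k = -(-1.616085) / 0.148 = 10.92 days

10.92


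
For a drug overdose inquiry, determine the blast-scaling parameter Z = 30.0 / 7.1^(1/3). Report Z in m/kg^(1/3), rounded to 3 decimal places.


Scaled distance calculation:
W^(1/3) = 7.1^(1/3) = 1.921997
Z = R / W^(1/3) = 30.0 / 1.921997
Z = 15.609 m/kg^(1/3)

15.609


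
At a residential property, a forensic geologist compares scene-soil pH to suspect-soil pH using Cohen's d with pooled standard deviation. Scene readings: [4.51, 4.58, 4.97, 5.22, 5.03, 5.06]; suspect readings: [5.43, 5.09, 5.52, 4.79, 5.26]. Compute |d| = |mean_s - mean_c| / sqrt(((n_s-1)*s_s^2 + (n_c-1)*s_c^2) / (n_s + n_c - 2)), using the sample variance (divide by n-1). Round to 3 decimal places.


Pooled-variance Cohen's d for soil pH comparison:
Scene mean = 29.37 / 6 = 4.895
Suspect mean = 26.09 / 5 = 5.218
Scene sample variance s_s^2 = 0.08083
Suspect sample variance s_c^2 = 0.08437
Pooled variance = ((n_s-1)*s_s^2 + (n_c-1)*s_c^2) / (n_s + n_c - 2) = 0.082403
Pooled SD = sqrt(0.082403) = 0.287059
Mean difference = -0.323
|d| = |-0.323| / 0.287059 = 1.125

1.125


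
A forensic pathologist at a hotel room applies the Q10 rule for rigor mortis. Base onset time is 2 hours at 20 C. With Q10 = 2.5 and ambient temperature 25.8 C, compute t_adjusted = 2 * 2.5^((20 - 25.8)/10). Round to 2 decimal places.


Rigor mortis time adjustment:
Exponent = (T_ref - T_actual) / 10 = (20 - 25.8) / 10 = -0.58
Q10 factor = 2.5^-0.58 = 0.58775
t_adjusted = 2 * 0.58775 = 1.18 hours

1.18


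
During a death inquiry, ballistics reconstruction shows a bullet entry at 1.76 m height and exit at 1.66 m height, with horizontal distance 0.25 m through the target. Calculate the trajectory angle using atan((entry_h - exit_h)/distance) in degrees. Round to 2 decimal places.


Bullet trajectory angle:
Height difference = 1.76 - 1.66 = 0.1 m
angle = atan(0.1 / 0.25)
angle = atan(0.4)
angle = 21.80 degrees

21.80


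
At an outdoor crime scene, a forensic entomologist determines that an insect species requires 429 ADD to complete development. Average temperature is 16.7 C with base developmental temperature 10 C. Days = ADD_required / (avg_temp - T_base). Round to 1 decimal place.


Insect development time:
Effective temperature = avg_temp - T_base = 16.7 - 10 = 6.7 C
Days = ADD / effective_temp = 429 / 6.7 = 64.0 days

64.0


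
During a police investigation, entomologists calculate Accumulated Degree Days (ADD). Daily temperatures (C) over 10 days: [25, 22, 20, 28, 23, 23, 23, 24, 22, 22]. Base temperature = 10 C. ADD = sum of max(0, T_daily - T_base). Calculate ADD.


Computing ADD day by day:
Day 1: max(0, 25 - 10) = 15
Day 2: max(0, 22 - 10) = 12
Day 3: max(0, 20 - 10) = 10
Day 4: max(0, 28 - 10) = 18
Day 5: max(0, 23 - 10) = 13
Day 6: max(0, 23 - 10) = 13
Day 7: max(0, 23 - 10) = 13
Day 8: max(0, 24 - 10) = 14
Day 9: max(0, 22 - 10) = 12
Day 10: max(0, 22 - 10) = 12
Total ADD = 132

132


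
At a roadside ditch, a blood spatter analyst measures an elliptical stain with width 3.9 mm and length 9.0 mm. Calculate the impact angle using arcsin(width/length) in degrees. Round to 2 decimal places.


Blood spatter impact angle calculation:
width / length = 3.9 / 9.0 = 0.433333
angle = arcsin(0.433333)
angle = 25.68 degrees

25.68


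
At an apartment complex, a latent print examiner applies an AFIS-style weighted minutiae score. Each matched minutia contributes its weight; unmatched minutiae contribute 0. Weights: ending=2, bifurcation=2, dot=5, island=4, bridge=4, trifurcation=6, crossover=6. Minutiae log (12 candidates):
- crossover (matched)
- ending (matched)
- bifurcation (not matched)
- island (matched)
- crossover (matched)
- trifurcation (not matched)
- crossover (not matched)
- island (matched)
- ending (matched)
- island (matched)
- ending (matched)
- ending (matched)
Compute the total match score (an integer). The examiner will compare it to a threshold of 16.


Weighted minutiae match score:
  crossover: matched, +6 (running total 6)
  ending: matched, +2 (running total 8)
  bifurcation: not matched, +0
  island: matched, +4 (running total 12)
  crossover: matched, +6 (running total 18)
  trifurcation: not matched, +0
  crossover: not matched, +0
  island: matched, +4 (running total 22)
  ending: matched, +2 (running total 24)
  island: matched, +4 (running total 28)
  ending: matched, +2 (running total 30)
  ending: matched, +2 (running total 32)
Total score = 32
Threshold = 16; verdict = identification

32
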